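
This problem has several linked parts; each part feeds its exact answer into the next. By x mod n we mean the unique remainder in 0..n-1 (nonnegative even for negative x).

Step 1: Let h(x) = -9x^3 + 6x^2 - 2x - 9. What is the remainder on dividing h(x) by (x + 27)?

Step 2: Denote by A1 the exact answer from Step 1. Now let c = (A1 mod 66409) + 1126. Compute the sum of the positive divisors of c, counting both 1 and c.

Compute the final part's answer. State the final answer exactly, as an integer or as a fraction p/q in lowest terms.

Step 1: remainder = value at the root: -9*(-27)^3 + 6*(-27)^2 - 2*(-27)^1 - 9 = (177147) + (4374) + (54) + (-9) = 181566; answer 181566
Step 2: A1 = 181566; c = 49874; 49874 = 2 * 11 * 2267; sigma = (1 + 2) * (1 + 11) * (1 + 2267) = 3 * 12 * 2268 = 81648; answer 81648

81648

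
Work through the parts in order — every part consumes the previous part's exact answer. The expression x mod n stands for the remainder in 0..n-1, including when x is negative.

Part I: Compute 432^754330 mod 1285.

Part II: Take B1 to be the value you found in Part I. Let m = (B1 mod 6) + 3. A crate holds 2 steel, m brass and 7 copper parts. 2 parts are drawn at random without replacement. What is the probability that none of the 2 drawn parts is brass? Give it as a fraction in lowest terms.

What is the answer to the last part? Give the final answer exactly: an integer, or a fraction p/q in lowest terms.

Part I: squarings mod 1285: 432^1=432, 432^2=299, 432^4=736, 432^8=711, 432^16=516, 432^32=261, 432^64=16, 432^128=256, 432^256=1, 432^512=1, 432^1024=1, 432^2048=1, 432^4096=1, 432^8192=1, 432^16384=1, 432^32768=1, 432^65536=1, 432^131072=1, 432^262144=1, 432^524288=1; 432^754330 = 432^2 * 432^8 * 432^16 * 432^128 * 432^512 * 432^32768 * 432^65536 * 432^131072 * 432^524288 = 414 (mod 1285); answer 414
Part II: B1 = 414; m = 3; total draws C(12,2) = 66; favorable C(9,2) = 36; P = 6/11; answer 6/11

6/11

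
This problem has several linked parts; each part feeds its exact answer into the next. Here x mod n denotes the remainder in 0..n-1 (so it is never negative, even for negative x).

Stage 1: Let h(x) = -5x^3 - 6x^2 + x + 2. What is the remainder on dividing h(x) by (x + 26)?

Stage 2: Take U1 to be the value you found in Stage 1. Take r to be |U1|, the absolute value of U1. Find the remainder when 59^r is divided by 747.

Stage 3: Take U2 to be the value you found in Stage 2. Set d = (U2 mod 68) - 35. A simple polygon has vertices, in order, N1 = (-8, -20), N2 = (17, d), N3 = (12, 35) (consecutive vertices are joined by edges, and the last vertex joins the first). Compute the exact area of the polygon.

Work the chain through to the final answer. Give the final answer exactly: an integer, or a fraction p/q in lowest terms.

1035/2

Stage 1: remainder = value at the root: -5*(-26)^3 - 6*(-26)^2 + 1*(-26)^1 + 2 = (87880) + (-4056) + (-26) + (2) = 83800; answer 83800
Stage 2: U1 = 83800; r = 83800; squarings mod 747: 59^1=59, 59^2=493, 59^4=274, 59^8=376, 59^16=193, 59^32=646, 59^64=490, 59^128=313, 59^256=112, 59^512=592, 59^1024=121, 59^2048=448, 59^4096=508, 59^8192=349, 59^16384=40, 59^32768=106, 59^65536=31; 59^83800 = 59^8 * 59^16 * 59^64 * 59^256 * 59^512 * 59^1024 * 59^16384 * 59^65536 = 508 (mod 747); answer 508
Stage 3: U2 = 508; d = -3; cross terms: (-8*-3 - 17*-20)=364, (17*35 - 12*-3)=631, (12*-20 - -8*35)=40; twice the area = |1035| = 1035; area = 1035/2; answer 1035/2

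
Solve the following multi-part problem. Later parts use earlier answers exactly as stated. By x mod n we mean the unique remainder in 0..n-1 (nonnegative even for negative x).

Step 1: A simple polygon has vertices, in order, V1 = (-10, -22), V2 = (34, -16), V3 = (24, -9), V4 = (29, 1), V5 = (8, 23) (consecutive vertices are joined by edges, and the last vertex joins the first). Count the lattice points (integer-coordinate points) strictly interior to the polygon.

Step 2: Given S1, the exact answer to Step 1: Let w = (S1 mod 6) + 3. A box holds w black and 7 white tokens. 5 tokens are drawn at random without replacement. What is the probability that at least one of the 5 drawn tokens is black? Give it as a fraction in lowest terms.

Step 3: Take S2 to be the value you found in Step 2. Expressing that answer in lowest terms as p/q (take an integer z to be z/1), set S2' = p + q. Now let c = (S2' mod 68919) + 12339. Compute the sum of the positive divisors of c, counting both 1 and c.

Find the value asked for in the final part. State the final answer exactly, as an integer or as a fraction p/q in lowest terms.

Step 1: cross terms: (-10*-16 - 34*-22)=908, (34*-9 - 24*-16)=78, (24*1 - 29*-9)=285, (29*23 - 8*1)=659, (8*-22 - -10*23)=54; twice the area = |1984| = 1984; area = 992; boundary points = 2 + 1 + 5 + 1 + 9 = 18; strictly interior points = area - boundary/2 + 1 = 984; answer 984
Step 2: S1 = 984; w = 3; total draws C(10,5) = 252; complement C(7,5) = 21; favorable 252 - 21 = 231; P = 11/12; answer 11/12
Step 3: S2 = 11/12; threaded value p + q = 23; c = 12362; 12362 = 2 * 7 * 883; sigma = (1 + 2) * (1 + 7) * (1 + 883) = 3 * 8 * 884 = 21216; answer 21216

21216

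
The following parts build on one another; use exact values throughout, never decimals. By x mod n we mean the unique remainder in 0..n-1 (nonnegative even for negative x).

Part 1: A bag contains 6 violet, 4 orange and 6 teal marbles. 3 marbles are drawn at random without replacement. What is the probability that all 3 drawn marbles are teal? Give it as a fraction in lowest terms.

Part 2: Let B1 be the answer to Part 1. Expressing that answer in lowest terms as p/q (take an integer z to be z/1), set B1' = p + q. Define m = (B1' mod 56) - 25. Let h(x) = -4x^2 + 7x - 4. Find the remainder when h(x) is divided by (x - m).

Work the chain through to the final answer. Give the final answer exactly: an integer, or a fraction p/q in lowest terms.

Part 1: total draws C(16,3) = 560; favorable C(6,3) = 20; P = 1/28; answer 1/28
Part 2: B1 = 1/28; threaded value p + q = 29; m = 4; remainder = value at the root: -4*(4)^2 + 7*(4)^1 - 4 = (-64) + (28) + (-4) = -40; answer -40

-40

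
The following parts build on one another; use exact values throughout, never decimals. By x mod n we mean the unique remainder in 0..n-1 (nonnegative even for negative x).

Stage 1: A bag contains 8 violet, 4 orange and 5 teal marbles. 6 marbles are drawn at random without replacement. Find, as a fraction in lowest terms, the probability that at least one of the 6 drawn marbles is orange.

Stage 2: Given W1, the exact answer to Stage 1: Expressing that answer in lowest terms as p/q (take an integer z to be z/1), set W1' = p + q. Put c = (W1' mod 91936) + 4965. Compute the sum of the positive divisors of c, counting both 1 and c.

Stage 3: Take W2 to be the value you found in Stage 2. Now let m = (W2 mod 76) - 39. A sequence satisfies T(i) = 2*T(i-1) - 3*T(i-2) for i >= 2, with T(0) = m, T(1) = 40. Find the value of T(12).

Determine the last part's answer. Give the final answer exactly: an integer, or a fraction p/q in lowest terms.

Stage 1: total draws C(17,6) = 12376; complement C(13,6) = 1716; favorable 12376 - 1716 = 10660; P = 205/238; answer 205/238
Stage 2: W1 = 205/238; threaded value p + q = 443; c = 5408; 5408 = 2^5 * 13^2; sigma = (1 + 2 + 4 + 8 + 16 + 32) * (1 + 13 + 169) = 63 * 183 = 11529; answer 11529
Stage 3: W2 = 11529; m = 14; T(2) = 2*(40) - 3*(14) = 38; iterating: T(2)=38, T(3)=-44, T(4)=-202, T(5)=-272, T(6)=62, T(7)=940, T(8)=1694, T(9)=568, T(10)=-3946, T(11)=-9596, T(12)=-7354; answer -7354

-7354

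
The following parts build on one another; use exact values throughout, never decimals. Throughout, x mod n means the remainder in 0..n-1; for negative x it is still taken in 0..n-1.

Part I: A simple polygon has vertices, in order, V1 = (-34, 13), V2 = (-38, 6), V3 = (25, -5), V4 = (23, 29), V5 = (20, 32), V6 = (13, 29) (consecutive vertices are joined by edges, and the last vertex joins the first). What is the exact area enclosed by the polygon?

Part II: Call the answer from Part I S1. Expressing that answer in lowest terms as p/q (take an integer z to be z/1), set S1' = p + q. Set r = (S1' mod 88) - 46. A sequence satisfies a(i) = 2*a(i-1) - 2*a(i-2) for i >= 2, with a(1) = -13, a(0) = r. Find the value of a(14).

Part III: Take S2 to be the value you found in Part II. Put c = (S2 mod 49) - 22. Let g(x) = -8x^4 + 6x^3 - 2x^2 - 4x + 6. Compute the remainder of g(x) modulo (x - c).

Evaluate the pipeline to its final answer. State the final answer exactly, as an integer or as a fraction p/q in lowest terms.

Part I: cross terms: (-34*6 - -38*13)=290, (-38*-5 - 25*6)=40, (25*29 - 23*-5)=840, (23*32 - 20*29)=156, (20*29 - 13*32)=164, (13*13 - -34*29)=1155; twice the area = |2645| = 2645; area = 2645/2; answer 2645/2
Part II: S1 = 2645/2; threaded value p + q = 2647; r = -39; a(2) = 2*(-13) - 2*(-39) = 52; iterating: a(2)=52, a(3)=130, a(4)=156, a(5)=52, a(6)=-208, a(7)=-520, a(8)=-624, a(9)=-208, a(10)=832, a(11)=2080, a(12)=2496, a(13)=832, a(14)=-3328; answer -3328
Part III: S2 = -3328; c = -18; remainder = value at the root: -8*(-18)^4 + 6*(-18)^3 - 2*(-18)^2 - 4*(-18)^1 + 6 = (-839808) + (-34992) + (-648) + (72) + (6) = -875370; answer -875370

-875370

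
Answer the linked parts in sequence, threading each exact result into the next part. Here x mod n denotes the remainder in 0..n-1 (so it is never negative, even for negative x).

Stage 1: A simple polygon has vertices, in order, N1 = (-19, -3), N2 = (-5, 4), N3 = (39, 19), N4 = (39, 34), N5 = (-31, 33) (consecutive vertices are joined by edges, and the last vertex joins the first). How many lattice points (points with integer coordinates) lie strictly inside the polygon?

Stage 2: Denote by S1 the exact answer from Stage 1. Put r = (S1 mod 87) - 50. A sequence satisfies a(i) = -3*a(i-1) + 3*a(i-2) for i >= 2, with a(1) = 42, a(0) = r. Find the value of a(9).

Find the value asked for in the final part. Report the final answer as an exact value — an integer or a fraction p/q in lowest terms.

952317

Stage 1: cross terms: (-19*4 - -5*-3)=-91, (-5*19 - 39*4)=-251, (39*34 - 39*19)=585, (39*33 - -31*34)=2341, (-31*-3 - -19*33)=720; twice the area = |3304| = 3304; area = 1652; boundary points = 7 + 1 + 15 + 1 + 12 = 36; strictly interior points = area - boundary/2 + 1 = 1635; answer 1635
Stage 2: S1 = 1635; r = 19; a(2) = -3*(42) + 3*(19) = -69; iterating: a(2)=-69, a(3)=333, a(4)=-1206, a(5)=4617, a(6)=-17469, a(7)=66258, a(8)=-251181, a(9)=952317; answer 952317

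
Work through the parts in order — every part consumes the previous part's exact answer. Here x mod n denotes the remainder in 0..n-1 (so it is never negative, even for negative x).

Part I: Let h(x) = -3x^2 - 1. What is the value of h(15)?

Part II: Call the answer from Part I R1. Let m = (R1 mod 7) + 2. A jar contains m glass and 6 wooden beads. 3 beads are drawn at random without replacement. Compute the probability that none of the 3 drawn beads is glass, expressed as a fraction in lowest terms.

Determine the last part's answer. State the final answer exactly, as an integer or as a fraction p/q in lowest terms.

Part I: -3*(15)^2 - 1 = (-675) + (-1) = -676; answer -676
Part II: R1 = -676; m = 5; total draws C(11,3) = 165; favorable C(6,3) = 20; P = 4/33; answer 4/33

4/33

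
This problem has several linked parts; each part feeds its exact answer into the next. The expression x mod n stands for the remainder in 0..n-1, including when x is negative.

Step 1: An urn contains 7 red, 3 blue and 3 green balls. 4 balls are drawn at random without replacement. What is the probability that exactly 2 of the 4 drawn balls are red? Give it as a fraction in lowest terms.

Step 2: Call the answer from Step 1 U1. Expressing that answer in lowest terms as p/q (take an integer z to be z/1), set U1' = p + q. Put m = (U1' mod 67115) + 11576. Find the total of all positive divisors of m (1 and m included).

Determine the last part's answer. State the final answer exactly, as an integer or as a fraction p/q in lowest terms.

18216

Step 1: total draws C(13,4) = 715; favorable C(7,2)*C(6,2) = 315; P = 63/143; answer 63/143
Step 2: U1 = 63/143; threaded value p + q = 206; m = 11782; 11782 = 2 * 43 * 137; sigma = (1 + 2) * (1 + 43) * (1 + 137) = 3 * 44 * 138 = 18216; answer 18216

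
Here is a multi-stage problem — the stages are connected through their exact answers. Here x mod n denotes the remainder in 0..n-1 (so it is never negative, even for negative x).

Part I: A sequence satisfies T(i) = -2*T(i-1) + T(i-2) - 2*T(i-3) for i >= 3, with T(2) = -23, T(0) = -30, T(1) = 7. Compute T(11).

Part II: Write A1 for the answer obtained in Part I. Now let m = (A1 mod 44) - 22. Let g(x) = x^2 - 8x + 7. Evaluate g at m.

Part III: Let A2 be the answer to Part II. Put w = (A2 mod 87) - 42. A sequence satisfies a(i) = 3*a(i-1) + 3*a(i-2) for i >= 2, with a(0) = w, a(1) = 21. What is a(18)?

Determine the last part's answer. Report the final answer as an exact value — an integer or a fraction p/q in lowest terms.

Part I: T(3) = -2*(-23) + 1*(7) - 2*(-30) = 113; iterating: T(3)=113, T(4)=-263, T(5)=685, T(6)=-1859, T(7)=4929, T(8)=-13087, T(9)=34821, T(10)=-92587, T(11)=246169; answer 246169
Part II: A1 = 246169; m = 11; 1*(11)^2 - 8*(11)^1 + 7 = (121) + (-88) + (7) = 40; answer 40
Part III: A2 = 40; w = -2; a(2) = 3*(21) + 3*(-2) = 57; iterating: a(2)=57, a(3)=234, a(4)=873, a(5)=3321, a(6)=12582, a(7)=47709, a(8)=180873, a(9)=685746, a(10)=2599857, a(11)=9856809, a(12)=37369998, a(13)=141680421, a(14)=537151257, a(15)=2036495034, a(16)=7720938873, a(17)=29272301721, a(18)=110979721782; answer 110979721782

110979721782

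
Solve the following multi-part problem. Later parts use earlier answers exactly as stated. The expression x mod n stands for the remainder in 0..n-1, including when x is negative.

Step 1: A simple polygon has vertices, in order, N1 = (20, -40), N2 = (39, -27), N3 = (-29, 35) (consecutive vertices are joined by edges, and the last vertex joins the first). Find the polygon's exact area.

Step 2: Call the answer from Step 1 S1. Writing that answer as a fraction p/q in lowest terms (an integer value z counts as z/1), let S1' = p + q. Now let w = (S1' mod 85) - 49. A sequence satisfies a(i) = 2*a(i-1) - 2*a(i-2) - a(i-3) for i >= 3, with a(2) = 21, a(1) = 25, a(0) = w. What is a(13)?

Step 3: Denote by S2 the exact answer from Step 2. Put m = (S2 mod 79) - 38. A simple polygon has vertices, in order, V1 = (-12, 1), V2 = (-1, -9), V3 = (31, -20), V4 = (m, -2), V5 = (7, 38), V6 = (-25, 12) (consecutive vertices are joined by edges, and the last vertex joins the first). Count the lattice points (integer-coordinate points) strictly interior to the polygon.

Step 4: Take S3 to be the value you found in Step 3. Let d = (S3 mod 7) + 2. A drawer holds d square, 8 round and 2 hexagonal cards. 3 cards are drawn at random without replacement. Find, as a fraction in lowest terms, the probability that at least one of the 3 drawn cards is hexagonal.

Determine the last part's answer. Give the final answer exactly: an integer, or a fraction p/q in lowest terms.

5/11

Step 1: cross terms: (20*-27 - 39*-40)=1020, (39*35 - -29*-27)=582, (-29*-40 - 20*35)=460; twice the area = |2062| = 2062; area = 1031; answer 1031
Step 2: S1 = 1031; threaded value p + q = 1032; w = -37; a(3) = 2*(21) - 2*(25) - 1*(-37) = 29; iterating: a(3)=29, a(4)=-9, a(5)=-97, a(6)=-205, a(7)=-207, a(8)=93, a(9)=805, a(10)=1631, a(11)=1559, a(12)=-949, a(13)=-6647; answer -6647
Step 3: S2 = -6647; m = 30; cross terms: (-12*-9 - -1*1)=109, (-1*-20 - 31*-9)=299, (31*-2 - 30*-20)=538, (30*38 - 7*-2)=1154, (7*12 - -25*38)=1034, (-25*1 - -12*12)=119; twice the area = |3253| = 3253; area = 3253/2; boundary points = 1 + 1 + 1 + 1 + 2 + 1 = 7; strictly interior points = area - boundary/2 + 1 = 1624; answer 1624
Step 4: S3 = 1624; d = 2; total draws C(12,3) = 220; complement C(10,3) = 120; favorable 220 - 120 = 100; P = 5/11; answer 5/11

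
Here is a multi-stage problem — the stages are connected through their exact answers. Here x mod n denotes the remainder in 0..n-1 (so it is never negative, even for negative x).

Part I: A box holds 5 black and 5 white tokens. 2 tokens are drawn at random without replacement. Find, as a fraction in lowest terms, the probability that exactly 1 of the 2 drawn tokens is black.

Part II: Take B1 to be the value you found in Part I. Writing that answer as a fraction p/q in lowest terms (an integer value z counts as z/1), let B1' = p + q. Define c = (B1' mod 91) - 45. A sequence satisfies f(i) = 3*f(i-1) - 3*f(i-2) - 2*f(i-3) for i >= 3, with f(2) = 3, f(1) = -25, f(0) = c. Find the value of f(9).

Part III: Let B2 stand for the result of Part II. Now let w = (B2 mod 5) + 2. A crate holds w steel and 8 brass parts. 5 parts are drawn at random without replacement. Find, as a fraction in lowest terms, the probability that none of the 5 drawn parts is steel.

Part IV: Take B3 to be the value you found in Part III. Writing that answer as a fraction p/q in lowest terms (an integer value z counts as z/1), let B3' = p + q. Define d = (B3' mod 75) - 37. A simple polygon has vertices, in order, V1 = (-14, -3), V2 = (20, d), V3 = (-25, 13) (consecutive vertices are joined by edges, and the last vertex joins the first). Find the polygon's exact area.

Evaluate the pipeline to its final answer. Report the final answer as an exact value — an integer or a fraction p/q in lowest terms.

291/2

Part I: total draws C(10,2) = 45; favorable C(5,1)*C(5,1) = 25; P = 5/9; answer 5/9
Part II: B1 = 5/9; threaded value p + q = 14; c = -31; f(3) = 3*(3) - 3*(-25) - 2*(-31) = 146; iterating: f(3)=146, f(4)=479, f(5)=993, f(6)=1250, f(7)=-187, f(8)=-6297, f(9)=-20830; answer -20830
Part III: B2 = -20830; w = 2; total draws C(10,5) = 252; favorable C(8,5) = 56; P = 2/9; answer 2/9
Part IV: B3 = 2/9; threaded value p + q = 11; d = -26; cross terms: (-14*-26 - 20*-3)=424, (20*13 - -25*-26)=-390, (-25*-3 - -14*13)=257; twice the area = |291| = 291; area = 291/2; answer 291/2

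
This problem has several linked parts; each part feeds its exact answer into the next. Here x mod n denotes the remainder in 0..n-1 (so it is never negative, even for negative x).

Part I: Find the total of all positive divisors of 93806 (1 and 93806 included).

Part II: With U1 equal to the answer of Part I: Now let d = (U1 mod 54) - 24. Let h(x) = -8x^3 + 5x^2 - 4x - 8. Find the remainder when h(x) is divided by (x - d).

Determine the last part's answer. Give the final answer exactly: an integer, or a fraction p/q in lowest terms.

Part I: 93806 = 2 * 17 * 31 * 89; sigma = (1 + 2) * (1 + 17) * (1 + 31) * (1 + 89) = 3 * 18 * 32 * 90 = 155520; answer 155520
Part II: U1 = 155520; d = -24; remainder = value at the root: -8*(-24)^3 + 5*(-24)^2 - 4*(-24)^1 - 8 = (110592) + (2880) + (96) + (-8) = 113560; answer 113560

113560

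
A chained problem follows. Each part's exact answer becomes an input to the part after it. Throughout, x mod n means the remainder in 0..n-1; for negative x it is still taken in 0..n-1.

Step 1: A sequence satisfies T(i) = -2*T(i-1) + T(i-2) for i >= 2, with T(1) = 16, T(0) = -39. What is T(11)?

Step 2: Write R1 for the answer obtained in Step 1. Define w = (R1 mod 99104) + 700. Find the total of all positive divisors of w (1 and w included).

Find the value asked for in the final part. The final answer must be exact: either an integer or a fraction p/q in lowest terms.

Step 1: T(2) = -2*(16) + 1*(-39) = -71; iterating: T(2)=-71, T(3)=158, T(4)=-387, T(5)=932, T(6)=-2251, T(7)=5434, T(8)=-13119, T(9)=31672, T(10)=-76463, T(11)=184598; answer 184598
Step 2: R1 = 184598; w = 86194; 86194 = 2 * 71 * 607; sigma = (1 + 2) * (1 + 71) * (1 + 607) = 3 * 72 * 608 = 131328; answer 131328

131328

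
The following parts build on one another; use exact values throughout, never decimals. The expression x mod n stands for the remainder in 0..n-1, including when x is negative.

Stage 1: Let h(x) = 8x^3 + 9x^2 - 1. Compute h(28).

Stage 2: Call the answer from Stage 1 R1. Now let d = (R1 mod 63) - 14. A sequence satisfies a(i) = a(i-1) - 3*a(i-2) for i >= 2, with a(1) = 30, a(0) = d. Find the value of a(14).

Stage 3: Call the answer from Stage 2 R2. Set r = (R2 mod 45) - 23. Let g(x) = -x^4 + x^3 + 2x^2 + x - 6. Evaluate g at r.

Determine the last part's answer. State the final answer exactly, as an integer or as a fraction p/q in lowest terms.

Stage 1: 8*(28)^3 + 9*(28)^2 - 1 = (175616) + (7056) + (-1) = 182671; answer 182671
Stage 2: R1 = 182671; d = 20; a(2) = 1*(30) - 3*(20) = -30; iterating: a(2)=-30, a(3)=-120, a(4)=-30, a(5)=330, a(6)=420, a(7)=-570, a(8)=-1830, a(9)=-120, a(10)=5370, a(11)=5730, a(12)=-10380, a(13)=-27570, a(14)=3570; answer 3570
Stage 3: R2 = 3570; r = -8; -1*(-8)^4 + 1*(-8)^3 + 2*(-8)^2 + 1*(-8)^1 - 6 = (-4096) + (-512) + (128) + (-8) + (-6) = -4494; answer -4494

-4494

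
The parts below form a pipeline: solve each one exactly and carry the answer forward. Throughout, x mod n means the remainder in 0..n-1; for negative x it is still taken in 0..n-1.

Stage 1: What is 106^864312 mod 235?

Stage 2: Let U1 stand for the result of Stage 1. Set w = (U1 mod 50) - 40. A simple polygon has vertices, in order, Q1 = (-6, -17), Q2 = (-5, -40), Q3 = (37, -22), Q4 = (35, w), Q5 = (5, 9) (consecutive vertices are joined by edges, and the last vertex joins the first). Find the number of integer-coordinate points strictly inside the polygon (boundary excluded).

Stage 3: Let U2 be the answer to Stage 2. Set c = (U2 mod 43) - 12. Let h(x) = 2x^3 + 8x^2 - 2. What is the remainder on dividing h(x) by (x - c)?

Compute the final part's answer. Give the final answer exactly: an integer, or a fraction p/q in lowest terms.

Stage 1: squarings mod 235: 106^1=106, 106^2=191, 106^4=56, 106^8=81, 106^16=216, 106^32=126, 106^64=131, 106^128=6, 106^256=36, 106^512=121, 106^1024=71, 106^2048=106, 106^4096=191, 106^8192=56, 106^16384=81, 106^32768=216, 106^65536=126, 106^131072=131, 106^262144=6, 106^524288=36; 106^864312 = 106^8 * 106^16 * 106^32 * 106^4096 * 106^8192 * 106^65536 * 106^262144 * 106^524288 = 131 (mod 235); answer 131
Stage 2: U1 = 131; w = -9; cross terms: (-6*-40 - -5*-17)=155, (-5*-22 - 37*-40)=1590, (37*-9 - 35*-22)=437, (35*9 - 5*-9)=360, (5*-17 - -6*9)=-31; twice the area = |2511| = 2511; area = 2511/2; boundary points = 1 + 6 + 1 + 6 + 1 = 15; strictly interior points = area - boundary/2 + 1 = 1249; answer 1249
Stage 3: U2 = 1249; c = -10; remainder = value at the root: 2*(-10)^3 + 8*(-10)^2 - 2 = (-2000) + (800) + (-2) = -1202; answer -1202

-1202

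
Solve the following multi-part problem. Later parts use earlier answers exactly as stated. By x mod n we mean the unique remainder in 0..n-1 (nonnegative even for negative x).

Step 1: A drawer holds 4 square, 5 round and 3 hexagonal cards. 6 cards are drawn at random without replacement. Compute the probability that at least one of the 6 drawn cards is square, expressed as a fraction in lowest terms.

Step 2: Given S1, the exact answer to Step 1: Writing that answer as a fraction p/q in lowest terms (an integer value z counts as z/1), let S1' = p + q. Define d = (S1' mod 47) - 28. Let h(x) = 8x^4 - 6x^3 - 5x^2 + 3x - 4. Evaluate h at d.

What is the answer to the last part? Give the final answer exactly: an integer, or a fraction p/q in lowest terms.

85466

Step 1: total draws C(12,6) = 924; complement C(8,6) = 28; favorable 924 - 28 = 896; P = 32/33; answer 32/33
Step 2: S1 = 32/33; threaded value p + q = 65; d = -10; 8*(-10)^4 - 6*(-10)^3 - 5*(-10)^2 + 3*(-10)^1 - 4 = (80000) + (6000) + (-500) + (-30) + (-4) = 85466; answer 85466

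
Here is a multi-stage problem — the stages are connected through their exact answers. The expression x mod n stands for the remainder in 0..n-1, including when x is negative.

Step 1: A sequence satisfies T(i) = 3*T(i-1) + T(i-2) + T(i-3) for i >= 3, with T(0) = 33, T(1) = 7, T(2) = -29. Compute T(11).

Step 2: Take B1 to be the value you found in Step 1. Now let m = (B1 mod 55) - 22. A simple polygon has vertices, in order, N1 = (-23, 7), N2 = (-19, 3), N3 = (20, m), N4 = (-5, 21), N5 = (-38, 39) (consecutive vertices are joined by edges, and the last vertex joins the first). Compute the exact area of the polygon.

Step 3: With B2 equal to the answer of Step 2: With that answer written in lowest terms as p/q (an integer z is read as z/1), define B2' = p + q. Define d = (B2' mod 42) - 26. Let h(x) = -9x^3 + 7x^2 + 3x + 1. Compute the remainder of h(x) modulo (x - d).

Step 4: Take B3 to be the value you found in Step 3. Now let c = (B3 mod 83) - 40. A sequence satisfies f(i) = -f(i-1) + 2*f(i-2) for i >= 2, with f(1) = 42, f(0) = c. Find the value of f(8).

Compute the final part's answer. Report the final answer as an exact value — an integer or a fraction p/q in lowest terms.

-2452

Step 1: T(3) = 3*(-29) + 1*(7) + 1*(33) = -47; iterating: T(3)=-47, T(4)=-163, T(5)=-565, T(6)=-1905, T(7)=-6443, T(8)=-21799, T(9)=-73745, T(10)=-249477, T(11)=-843975; answer -843975
Step 2: B1 = -843975; m = -22; cross terms: (-23*3 - -19*7)=64, (-19*-22 - 20*3)=358, (20*21 - -5*-22)=310, (-5*39 - -38*21)=603, (-38*7 - -23*39)=631; twice the area = |1966| = 1966; area = 983; answer 983
Step 3: B2 = 983; threaded value p + q = 984; d = -8; remainder = value at the root: -9*(-8)^3 + 7*(-8)^2 + 3*(-8)^1 + 1 = (4608) + (448) + (-24) + (1) = 5033; answer 5033
Step 4: B3 = 5033; c = 13; f(2) = -1*(42) + 2*(13) = -16; iterating: f(2)=-16, f(3)=100, f(4)=-132, f(5)=332, f(6)=-596, f(7)=1260, f(8)=-2452; answer -2452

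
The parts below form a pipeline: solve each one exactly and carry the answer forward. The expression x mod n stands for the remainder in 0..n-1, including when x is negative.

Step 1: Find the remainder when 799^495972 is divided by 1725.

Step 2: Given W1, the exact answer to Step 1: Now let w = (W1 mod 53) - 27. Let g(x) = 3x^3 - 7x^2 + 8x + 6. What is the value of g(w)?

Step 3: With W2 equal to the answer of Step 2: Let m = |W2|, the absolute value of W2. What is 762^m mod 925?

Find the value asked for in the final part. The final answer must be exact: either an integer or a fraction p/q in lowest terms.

Step 1: squarings mod 1725: 799^1=799, 799^2=151, 799^4=376, 799^8=1651, 799^16=301, 799^32=901, 799^64=1051, 799^128=601, 799^256=676, 799^512=1576, 799^1024=1501, 799^2048=151, 799^4096=376, 799^8192=1651, 799^16384=301, 799^32768=901, 799^65536=1051, 799^131072=601, 799^262144=676; 799^495972 = 799^4 * 799^32 * 799^64 * 799^256 * 799^4096 * 799^32768 * 799^65536 * 799^131072 * 799^262144 = 376 (mod 1725); answer 376
Step 2: W1 = 376; w = -22; 3*(-22)^3 - 7*(-22)^2 + 8*(-22)^1 + 6 = (-31944) + (-3388) + (-176) + (6) = -35502; answer -35502
Step 3: W2 = -35502; m = 35502; squarings mod 925: 762^1=762, 762^2=669, 762^4=786, 762^8=821, 762^16=641, 762^32=181, 762^64=386, 762^128=71, 762^256=416, 762^512=81, 762^1024=86, 762^2048=921, 762^4096=16, 762^8192=256, 762^16384=786, 762^32768=821; 762^35502 = 762^2 * 762^4 * 762^8 * 762^32 * 762^128 * 762^512 * 762^2048 * 762^32768 = 619 (mod 925); answer 619

619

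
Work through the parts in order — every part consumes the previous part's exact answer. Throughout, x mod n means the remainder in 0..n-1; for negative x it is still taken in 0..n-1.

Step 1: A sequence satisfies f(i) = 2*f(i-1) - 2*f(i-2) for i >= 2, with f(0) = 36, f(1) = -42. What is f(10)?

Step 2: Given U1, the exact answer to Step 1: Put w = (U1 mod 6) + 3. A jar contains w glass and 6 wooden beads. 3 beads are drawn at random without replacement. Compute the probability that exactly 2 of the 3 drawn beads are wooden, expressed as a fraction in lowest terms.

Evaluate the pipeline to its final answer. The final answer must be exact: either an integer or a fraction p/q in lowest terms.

15/28

Step 1: f(2) = 2*(-42) - 2*(36) = -156; iterating: f(2)=-156, f(3)=-228, f(4)=-144, f(5)=168, f(6)=624, f(7)=912, f(8)=576, f(9)=-672, f(10)=-2496; answer -2496
Step 2: U1 = -2496; w = 3; total draws C(9,3) = 84; favorable C(6,2)*C(3,1) = 45; P = 15/28; answer 15/28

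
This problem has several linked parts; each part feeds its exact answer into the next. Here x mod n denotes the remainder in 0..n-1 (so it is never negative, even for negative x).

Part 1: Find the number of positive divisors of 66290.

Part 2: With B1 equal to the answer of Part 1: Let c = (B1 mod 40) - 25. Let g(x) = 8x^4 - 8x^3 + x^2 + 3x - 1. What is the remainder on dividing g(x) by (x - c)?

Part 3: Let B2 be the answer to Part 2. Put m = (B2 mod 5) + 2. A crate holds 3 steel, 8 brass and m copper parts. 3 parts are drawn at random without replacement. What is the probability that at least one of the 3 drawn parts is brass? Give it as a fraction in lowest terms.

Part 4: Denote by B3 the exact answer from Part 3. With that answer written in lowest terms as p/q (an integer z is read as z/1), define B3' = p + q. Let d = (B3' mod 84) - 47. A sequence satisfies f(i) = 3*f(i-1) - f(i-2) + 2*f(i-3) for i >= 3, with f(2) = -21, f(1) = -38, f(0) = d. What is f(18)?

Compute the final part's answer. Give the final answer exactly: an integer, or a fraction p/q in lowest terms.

-837091701

Part 1: 66290 = 2 * 5 * 7 * 947; number of divisors = (1+1) * (1+1) * (1+1) * (1+1) = 16; answer 16
Part 2: B1 = 16; c = -9; remainder = value at the root: 8*(-9)^4 - 8*(-9)^3 + 1*(-9)^2 + 3*(-9)^1 - 1 = (52488) + (5832) + (81) + (-27) + (-1) = 58373; answer 58373
Part 3: B2 = 58373; m = 5; total draws C(16,3) = 560; complement C(8,3) = 56; favorable 560 - 56 = 504; P = 9/10; answer 9/10
Part 4: B3 = 9/10; threaded value p + q = 19; d = -28; f(3) = 3*(-21) - 1*(-38) + 2*(-28) = -81; iterating: f(3)=-81, f(4)=-298, f(5)=-855, f(6)=-2429, f(7)=-7028, f(8)=-20365, f(9)=-58925, f(10)=-170466, f(11)=-493203, f(12)=-1426993, f(13)=-4128708, f(14)=-11945537, f(15)=-34561889, f(16)=-99997546, f(17)=-289321823, f(18)=-837091701; answer -837091701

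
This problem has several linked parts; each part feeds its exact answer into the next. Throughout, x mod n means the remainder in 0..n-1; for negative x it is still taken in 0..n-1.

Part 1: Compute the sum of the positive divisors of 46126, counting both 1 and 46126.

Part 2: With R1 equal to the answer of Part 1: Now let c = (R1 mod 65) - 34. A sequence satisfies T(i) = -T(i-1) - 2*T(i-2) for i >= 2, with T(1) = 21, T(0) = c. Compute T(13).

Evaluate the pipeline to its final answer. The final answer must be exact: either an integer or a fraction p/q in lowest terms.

Part 1: 46126 = 2 * 23063; sigma = (1 + 2) * (1 + 23063) = 3 * 23064 = 69192; answer 69192
Part 2: R1 = 69192; c = -2; T(2) = -1*(21) - 2*(-2) = -17; iterating: T(2)=-17, T(3)=-25, T(4)=59, T(5)=-9, T(6)=-109, T(7)=127, T(8)=91, T(9)=-345, T(10)=163, T(11)=527, T(12)=-853, T(13)=-201; answer -201

-201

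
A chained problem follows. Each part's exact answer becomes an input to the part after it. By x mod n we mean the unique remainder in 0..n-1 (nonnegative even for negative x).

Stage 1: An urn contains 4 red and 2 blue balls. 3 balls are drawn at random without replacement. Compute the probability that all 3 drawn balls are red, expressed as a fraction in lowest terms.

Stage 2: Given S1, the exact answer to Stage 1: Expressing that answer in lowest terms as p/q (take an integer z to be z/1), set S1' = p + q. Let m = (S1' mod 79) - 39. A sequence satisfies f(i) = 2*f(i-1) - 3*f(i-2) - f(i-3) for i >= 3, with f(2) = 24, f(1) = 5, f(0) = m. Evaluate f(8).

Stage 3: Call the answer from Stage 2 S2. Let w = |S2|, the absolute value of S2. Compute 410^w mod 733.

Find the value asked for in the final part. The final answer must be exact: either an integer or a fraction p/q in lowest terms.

Stage 1: total draws C(6,3) = 20; favorable C(4,3) = 4; P = 1/5; answer 1/5
Stage 2: S1 = 1/5; threaded value p + q = 6; m = -33; f(3) = 2*(24) - 3*(5) - 1*(-33) = 66; iterating: f(3)=66, f(4)=55, f(5)=-112, f(6)=-455, f(7)=-629, f(8)=219; answer 219
Stage 3: S2 = 219; w = 219; squarings mod 733: 410^1=410, 410^2=243, 410^4=409, 410^8=157, 410^16=460, 410^32=496, 410^64=461, 410^128=684; 410^219 = 410^1 * 410^2 * 410^8 * 410^16 * 410^64 * 410^128 = 177 (mod 733); answer 177

177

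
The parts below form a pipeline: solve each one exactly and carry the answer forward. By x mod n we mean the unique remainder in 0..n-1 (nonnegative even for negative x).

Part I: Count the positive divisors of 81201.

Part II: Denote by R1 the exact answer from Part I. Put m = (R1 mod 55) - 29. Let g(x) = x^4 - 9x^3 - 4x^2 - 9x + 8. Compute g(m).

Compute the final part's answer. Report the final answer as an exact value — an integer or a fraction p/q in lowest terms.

528983

Part I: 81201 = 3 * 27067; number of divisors = (1+1) * (1+1) = 4; answer 4
Part II: R1 = 4; m = -25; 1*(-25)^4 - 9*(-25)^3 - 4*(-25)^2 - 9*(-25)^1 + 8 = (390625) + (140625) + (-2500) + (225) + (8) = 528983; answer 528983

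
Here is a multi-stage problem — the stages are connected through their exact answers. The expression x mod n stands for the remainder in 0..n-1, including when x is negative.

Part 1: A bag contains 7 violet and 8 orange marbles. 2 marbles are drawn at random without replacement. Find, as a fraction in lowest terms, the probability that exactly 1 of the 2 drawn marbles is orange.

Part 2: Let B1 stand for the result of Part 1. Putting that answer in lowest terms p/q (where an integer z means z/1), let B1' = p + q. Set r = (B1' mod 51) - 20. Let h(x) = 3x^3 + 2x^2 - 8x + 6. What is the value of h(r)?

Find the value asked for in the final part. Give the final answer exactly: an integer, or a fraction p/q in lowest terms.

81

Part 1: total draws C(15,2) = 105; favorable C(8,1)*C(7,1) = 56; P = 8/15; answer 8/15
Part 2: B1 = 8/15; threaded value p + q = 23; r = 3; 3*(3)^3 + 2*(3)^2 - 8*(3)^1 + 6 = (81) + (18) + (-24) + (6) = 81; answer 81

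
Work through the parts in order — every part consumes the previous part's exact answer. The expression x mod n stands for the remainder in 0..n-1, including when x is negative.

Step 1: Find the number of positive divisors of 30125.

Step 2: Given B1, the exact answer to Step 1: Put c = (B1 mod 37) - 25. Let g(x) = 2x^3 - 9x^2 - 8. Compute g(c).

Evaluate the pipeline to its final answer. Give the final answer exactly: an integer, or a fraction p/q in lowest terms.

Step 1: 30125 = 5^3 * 241; number of divisors = (3+1) * (1+1) = 8; answer 8
Step 2: B1 = 8; c = -17; 2*(-17)^3 - 9*(-17)^2 - 8 = (-9826) + (-2601) + (-8) = -12435; answer -12435

-12435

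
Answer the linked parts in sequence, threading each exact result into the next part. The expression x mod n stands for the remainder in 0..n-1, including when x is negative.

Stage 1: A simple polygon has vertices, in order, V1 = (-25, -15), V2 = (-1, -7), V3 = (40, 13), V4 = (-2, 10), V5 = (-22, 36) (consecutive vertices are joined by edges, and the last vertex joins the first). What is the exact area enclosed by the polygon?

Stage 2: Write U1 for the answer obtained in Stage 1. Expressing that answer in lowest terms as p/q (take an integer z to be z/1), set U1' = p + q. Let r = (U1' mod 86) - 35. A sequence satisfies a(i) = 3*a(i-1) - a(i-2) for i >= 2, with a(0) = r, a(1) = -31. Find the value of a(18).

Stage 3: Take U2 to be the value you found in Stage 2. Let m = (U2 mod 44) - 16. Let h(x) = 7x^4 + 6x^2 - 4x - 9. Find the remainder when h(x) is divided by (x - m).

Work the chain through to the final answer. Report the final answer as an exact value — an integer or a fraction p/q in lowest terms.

Stage 1: cross terms: (-25*-7 - -1*-15)=160, (-1*13 - 40*-7)=267, (40*10 - -2*13)=426, (-2*36 - -22*10)=148, (-22*-15 - -25*36)=1230; twice the area = |2231| = 2231; area = 2231/2; answer 2231/2
Stage 2: U1 = 2231/2; threaded value p + q = 2233; r = 48; a(2) = 3*(-31) - 1*(48) = -141; iterating: a(2)=-141, a(3)=-392, a(4)=-1035, a(5)=-2713, a(6)=-7104, a(7)=-18599, a(8)=-48693, a(9)=-127480, a(10)=-333747, a(11)=-873761, a(12)=-2287536, a(13)=-5988847, a(14)=-15679005, a(15)=-41048168, a(16)=-107465499, a(17)=-281348329, a(18)=-736579488; answer -736579488
Stage 3: U2 = -736579488; m = -12; remainder = value at the root: 7*(-12)^4 + 6*(-12)^2 - 4*(-12)^1 - 9 = (145152) + (864) + (48) + (-9) = 146055; answer 146055

146055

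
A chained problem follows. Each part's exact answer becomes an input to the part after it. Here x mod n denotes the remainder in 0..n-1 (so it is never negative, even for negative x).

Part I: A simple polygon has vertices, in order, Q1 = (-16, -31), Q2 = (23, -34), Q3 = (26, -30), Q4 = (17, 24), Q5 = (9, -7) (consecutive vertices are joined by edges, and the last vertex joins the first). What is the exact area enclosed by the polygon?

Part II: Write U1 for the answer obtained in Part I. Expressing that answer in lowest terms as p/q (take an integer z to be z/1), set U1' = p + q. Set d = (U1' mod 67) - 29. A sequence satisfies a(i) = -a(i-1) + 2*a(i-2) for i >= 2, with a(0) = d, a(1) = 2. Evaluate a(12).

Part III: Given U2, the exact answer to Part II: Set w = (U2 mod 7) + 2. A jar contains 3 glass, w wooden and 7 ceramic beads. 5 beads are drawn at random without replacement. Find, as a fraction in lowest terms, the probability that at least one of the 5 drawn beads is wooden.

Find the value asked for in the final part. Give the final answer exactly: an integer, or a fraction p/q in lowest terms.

Part I: cross terms: (-16*-34 - 23*-31)=1257, (23*-30 - 26*-34)=194, (26*24 - 17*-30)=1134, (17*-7 - 9*24)=-335, (9*-31 - -16*-7)=-391; twice the area = |1859| = 1859; area = 1859/2; answer 1859/2
Part II: U1 = 1859/2; threaded value p + q = 1861; d = 23; a(2) = -1*(2) + 2*(23) = 44; iterating: a(2)=44, a(3)=-40, a(4)=128, a(5)=-208, a(6)=464, a(7)=-880, a(8)=1808, a(9)=-3568, a(10)=7184, a(11)=-14320, a(12)=28688; answer 28688
Part III: U2 = 28688; w = 4; total draws C(14,5) = 2002; complement C(10,5) = 252; favorable 2002 - 252 = 1750; P = 125/143; answer 125/143

125/143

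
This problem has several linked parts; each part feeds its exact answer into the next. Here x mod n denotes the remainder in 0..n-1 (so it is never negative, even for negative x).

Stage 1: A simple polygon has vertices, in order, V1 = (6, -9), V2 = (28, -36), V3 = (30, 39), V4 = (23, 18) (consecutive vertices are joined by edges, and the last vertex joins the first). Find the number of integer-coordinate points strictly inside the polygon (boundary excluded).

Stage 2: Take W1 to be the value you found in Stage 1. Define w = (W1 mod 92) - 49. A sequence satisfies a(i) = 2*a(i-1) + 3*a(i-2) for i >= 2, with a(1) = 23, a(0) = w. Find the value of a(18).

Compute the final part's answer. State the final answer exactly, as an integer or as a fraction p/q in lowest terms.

193710223

Stage 1: cross terms: (6*-36 - 28*-9)=36, (28*39 - 30*-36)=2172, (30*18 - 23*39)=-357, (23*-9 - 6*18)=-315; twice the area = |1536| = 1536; area = 768; boundary points = 1 + 1 + 7 + 1 = 10; strictly interior points = area - boundary/2 + 1 = 764; answer 764
Stage 2: W1 = 764; w = -21; a(2) = 2*(23) + 3*(-21) = -17; iterating: a(2)=-17, a(3)=35, a(4)=19, a(5)=143, a(6)=343, a(7)=1115, a(8)=3259, a(9)=9863, a(10)=29503, a(11)=88595, a(12)=265699, a(13)=797183, a(14)=2391463, a(15)=7174475, a(16)=21523339, a(17)=64570103, a(18)=193710223; answer 193710223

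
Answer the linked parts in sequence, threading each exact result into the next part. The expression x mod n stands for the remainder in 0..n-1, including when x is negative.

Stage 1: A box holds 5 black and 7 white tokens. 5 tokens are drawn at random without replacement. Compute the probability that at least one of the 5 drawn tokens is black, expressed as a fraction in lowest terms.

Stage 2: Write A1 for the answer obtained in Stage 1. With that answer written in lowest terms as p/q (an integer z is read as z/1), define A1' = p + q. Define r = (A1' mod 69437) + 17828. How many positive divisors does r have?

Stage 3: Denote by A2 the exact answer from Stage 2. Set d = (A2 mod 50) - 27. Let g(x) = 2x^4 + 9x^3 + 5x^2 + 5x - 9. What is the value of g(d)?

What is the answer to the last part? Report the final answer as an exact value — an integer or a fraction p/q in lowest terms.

452700

Stage 1: total draws C(12,5) = 792; complement C(7,5) = 21; favorable 792 - 21 = 771; P = 257/264; answer 257/264
Stage 2: A1 = 257/264; threaded value p + q = 521; r = 18349; 18349 = 59 * 311; number of divisors = (1+1) * (1+1) = 4; answer 4
Stage 3: A2 = 4; d = -23; 2*(-23)^4 + 9*(-23)^3 + 5*(-23)^2 + 5*(-23)^1 - 9 = (559682) + (-109503) + (2645) + (-115) + (-9) = 452700; answer 452700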